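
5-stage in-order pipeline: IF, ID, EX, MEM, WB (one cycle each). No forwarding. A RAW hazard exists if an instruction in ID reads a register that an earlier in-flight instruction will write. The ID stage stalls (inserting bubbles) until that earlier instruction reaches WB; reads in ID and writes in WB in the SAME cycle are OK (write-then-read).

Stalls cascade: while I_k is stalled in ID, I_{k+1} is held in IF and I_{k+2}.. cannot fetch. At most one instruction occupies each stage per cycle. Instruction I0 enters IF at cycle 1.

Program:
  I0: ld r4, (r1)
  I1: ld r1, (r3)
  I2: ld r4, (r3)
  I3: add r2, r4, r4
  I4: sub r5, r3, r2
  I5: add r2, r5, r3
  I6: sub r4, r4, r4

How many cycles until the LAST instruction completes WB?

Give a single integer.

I0 ld r4 <- r1: IF@1 ID@2 stall=0 (-) EX@3 MEM@4 WB@5
I1 ld r1 <- r3: IF@2 ID@3 stall=0 (-) EX@4 MEM@5 WB@6
I2 ld r4 <- r3: IF@3 ID@4 stall=0 (-) EX@5 MEM@6 WB@7
I3 add r2 <- r4,r4: IF@4 ID@5 stall=2 (RAW on I2.r4 (WB@7)) EX@8 MEM@9 WB@10
I4 sub r5 <- r3,r2: IF@5 ID@8 stall=2 (RAW on I3.r2 (WB@10)) EX@11 MEM@12 WB@13
I5 add r2 <- r5,r3: IF@8 ID@11 stall=2 (RAW on I4.r5 (WB@13)) EX@14 MEM@15 WB@16
I6 sub r4 <- r4,r4: IF@11 ID@14 stall=0 (-) EX@15 MEM@16 WB@17

Answer: 17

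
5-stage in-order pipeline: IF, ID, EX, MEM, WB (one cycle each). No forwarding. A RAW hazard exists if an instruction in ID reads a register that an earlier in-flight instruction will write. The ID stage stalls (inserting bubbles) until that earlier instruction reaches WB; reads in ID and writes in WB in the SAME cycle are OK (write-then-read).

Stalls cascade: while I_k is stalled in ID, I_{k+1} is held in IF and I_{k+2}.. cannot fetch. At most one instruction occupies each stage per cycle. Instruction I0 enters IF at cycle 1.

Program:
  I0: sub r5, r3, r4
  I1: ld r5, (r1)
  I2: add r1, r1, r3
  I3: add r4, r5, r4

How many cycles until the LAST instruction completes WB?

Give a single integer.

I0 sub r5 <- r3,r4: IF@1 ID@2 stall=0 (-) EX@3 MEM@4 WB@5
I1 ld r5 <- r1: IF@2 ID@3 stall=0 (-) EX@4 MEM@5 WB@6
I2 add r1 <- r1,r3: IF@3 ID@4 stall=0 (-) EX@5 MEM@6 WB@7
I3 add r4 <- r5,r4: IF@4 ID@5 stall=1 (RAW on I1.r5 (WB@6)) EX@7 MEM@8 WB@9

Answer: 9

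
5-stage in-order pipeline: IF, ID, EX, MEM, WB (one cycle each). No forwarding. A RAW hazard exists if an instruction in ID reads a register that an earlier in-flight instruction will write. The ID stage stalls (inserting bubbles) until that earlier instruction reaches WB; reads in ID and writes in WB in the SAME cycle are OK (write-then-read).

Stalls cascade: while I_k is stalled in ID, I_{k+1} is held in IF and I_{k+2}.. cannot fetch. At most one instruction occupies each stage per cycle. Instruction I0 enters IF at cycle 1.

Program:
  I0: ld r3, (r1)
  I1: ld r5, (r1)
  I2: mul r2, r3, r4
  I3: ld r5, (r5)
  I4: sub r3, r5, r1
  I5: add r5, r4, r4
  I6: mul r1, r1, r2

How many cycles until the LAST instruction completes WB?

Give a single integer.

I0 ld r3 <- r1: IF@1 ID@2 stall=0 (-) EX@3 MEM@4 WB@5
I1 ld r5 <- r1: IF@2 ID@3 stall=0 (-) EX@4 MEM@5 WB@6
I2 mul r2 <- r3,r4: IF@3 ID@4 stall=1 (RAW on I0.r3 (WB@5)) EX@6 MEM@7 WB@8
I3 ld r5 <- r5: IF@4 ID@6 stall=0 (-) EX@7 MEM@8 WB@9
I4 sub r3 <- r5,r1: IF@6 ID@7 stall=2 (RAW on I3.r5 (WB@9)) EX@10 MEM@11 WB@12
I5 add r5 <- r4,r4: IF@7 ID@10 stall=0 (-) EX@11 MEM@12 WB@13
I6 mul r1 <- r1,r2: IF@10 ID@11 stall=0 (-) EX@12 MEM@13 WB@14

Answer: 14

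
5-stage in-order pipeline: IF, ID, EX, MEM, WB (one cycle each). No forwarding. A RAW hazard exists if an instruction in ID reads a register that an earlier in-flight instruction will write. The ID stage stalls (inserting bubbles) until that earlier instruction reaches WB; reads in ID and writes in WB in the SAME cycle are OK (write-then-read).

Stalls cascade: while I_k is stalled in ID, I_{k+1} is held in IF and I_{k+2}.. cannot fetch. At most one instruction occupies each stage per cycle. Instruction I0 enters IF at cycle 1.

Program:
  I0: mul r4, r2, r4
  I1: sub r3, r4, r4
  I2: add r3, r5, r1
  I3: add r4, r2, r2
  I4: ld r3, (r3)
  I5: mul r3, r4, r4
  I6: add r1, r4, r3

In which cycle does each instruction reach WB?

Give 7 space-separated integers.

I0 mul r4 <- r2,r4: IF@1 ID@2 stall=0 (-) EX@3 MEM@4 WB@5
I1 sub r3 <- r4,r4: IF@2 ID@3 stall=2 (RAW on I0.r4 (WB@5)) EX@6 MEM@7 WB@8
I2 add r3 <- r5,r1: IF@3 ID@6 stall=0 (-) EX@7 MEM@8 WB@9
I3 add r4 <- r2,r2: IF@6 ID@7 stall=0 (-) EX@8 MEM@9 WB@10
I4 ld r3 <- r3: IF@7 ID@8 stall=1 (RAW on I2.r3 (WB@9)) EX@10 MEM@11 WB@12
I5 mul r3 <- r4,r4: IF@8 ID@10 stall=0 (-) EX@11 MEM@12 WB@13
I6 add r1 <- r4,r3: IF@10 ID@11 stall=2 (RAW on I5.r3 (WB@13)) EX@14 MEM@15 WB@16

Answer: 5 8 9 10 12 13 16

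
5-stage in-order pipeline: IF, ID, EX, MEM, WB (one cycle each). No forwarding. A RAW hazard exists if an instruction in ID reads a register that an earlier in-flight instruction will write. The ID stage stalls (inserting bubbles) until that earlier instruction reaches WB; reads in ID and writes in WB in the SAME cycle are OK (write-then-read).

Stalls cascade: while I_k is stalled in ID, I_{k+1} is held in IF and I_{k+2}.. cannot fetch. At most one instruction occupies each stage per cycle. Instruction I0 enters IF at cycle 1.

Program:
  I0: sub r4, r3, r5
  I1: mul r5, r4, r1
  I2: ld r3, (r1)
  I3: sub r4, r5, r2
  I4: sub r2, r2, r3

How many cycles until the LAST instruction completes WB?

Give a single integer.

I0 sub r4 <- r3,r5: IF@1 ID@2 stall=0 (-) EX@3 MEM@4 WB@5
I1 mul r5 <- r4,r1: IF@2 ID@3 stall=2 (RAW on I0.r4 (WB@5)) EX@6 MEM@7 WB@8
I2 ld r3 <- r1: IF@3 ID@6 stall=0 (-) EX@7 MEM@8 WB@9
I3 sub r4 <- r5,r2: IF@6 ID@7 stall=1 (RAW on I1.r5 (WB@8)) EX@9 MEM@10 WB@11
I4 sub r2 <- r2,r3: IF@7 ID@9 stall=0 (-) EX@10 MEM@11 WB@12

Answer: 12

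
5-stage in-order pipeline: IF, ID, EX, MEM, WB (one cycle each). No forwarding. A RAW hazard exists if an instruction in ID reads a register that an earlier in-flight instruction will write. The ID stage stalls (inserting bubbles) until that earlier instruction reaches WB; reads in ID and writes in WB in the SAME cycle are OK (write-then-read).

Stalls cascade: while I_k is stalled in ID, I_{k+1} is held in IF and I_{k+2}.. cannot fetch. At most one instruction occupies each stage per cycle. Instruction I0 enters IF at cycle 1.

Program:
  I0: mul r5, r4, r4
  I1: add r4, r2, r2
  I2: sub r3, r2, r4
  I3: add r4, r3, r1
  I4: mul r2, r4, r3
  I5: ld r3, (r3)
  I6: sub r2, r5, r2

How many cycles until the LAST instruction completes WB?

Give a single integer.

I0 mul r5 <- r4,r4: IF@1 ID@2 stall=0 (-) EX@3 MEM@4 WB@5
I1 add r4 <- r2,r2: IF@2 ID@3 stall=0 (-) EX@4 MEM@5 WB@6
I2 sub r3 <- r2,r4: IF@3 ID@4 stall=2 (RAW on I1.r4 (WB@6)) EX@7 MEM@8 WB@9
I3 add r4 <- r3,r1: IF@4 ID@7 stall=2 (RAW on I2.r3 (WB@9)) EX@10 MEM@11 WB@12
I4 mul r2 <- r4,r3: IF@7 ID@10 stall=2 (RAW on I3.r4 (WB@12)) EX@13 MEM@14 WB@15
I5 ld r3 <- r3: IF@10 ID@13 stall=0 (-) EX@14 MEM@15 WB@16
I6 sub r2 <- r5,r2: IF@13 ID@14 stall=1 (RAW on I4.r2 (WB@15)) EX@16 MEM@17 WB@18

Answer: 18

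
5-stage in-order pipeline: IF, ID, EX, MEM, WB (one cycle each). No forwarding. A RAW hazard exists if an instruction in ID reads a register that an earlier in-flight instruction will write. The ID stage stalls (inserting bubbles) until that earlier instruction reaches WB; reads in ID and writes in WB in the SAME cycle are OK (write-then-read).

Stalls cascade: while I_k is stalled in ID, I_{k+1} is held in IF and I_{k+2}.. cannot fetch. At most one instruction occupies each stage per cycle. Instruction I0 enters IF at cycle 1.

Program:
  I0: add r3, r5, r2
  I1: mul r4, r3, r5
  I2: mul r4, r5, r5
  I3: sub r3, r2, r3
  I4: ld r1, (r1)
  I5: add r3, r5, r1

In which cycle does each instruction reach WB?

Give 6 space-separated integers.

I0 add r3 <- r5,r2: IF@1 ID@2 stall=0 (-) EX@3 MEM@4 WB@5
I1 mul r4 <- r3,r5: IF@2 ID@3 stall=2 (RAW on I0.r3 (WB@5)) EX@6 MEM@7 WB@8
I2 mul r4 <- r5,r5: IF@3 ID@6 stall=0 (-) EX@7 MEM@8 WB@9
I3 sub r3 <- r2,r3: IF@6 ID@7 stall=0 (-) EX@8 MEM@9 WB@10
I4 ld r1 <- r1: IF@7 ID@8 stall=0 (-) EX@9 MEM@10 WB@11
I5 add r3 <- r5,r1: IF@8 ID@9 stall=2 (RAW on I4.r1 (WB@11)) EX@12 MEM@13 WB@14

Answer: 5 8 9 10 11 14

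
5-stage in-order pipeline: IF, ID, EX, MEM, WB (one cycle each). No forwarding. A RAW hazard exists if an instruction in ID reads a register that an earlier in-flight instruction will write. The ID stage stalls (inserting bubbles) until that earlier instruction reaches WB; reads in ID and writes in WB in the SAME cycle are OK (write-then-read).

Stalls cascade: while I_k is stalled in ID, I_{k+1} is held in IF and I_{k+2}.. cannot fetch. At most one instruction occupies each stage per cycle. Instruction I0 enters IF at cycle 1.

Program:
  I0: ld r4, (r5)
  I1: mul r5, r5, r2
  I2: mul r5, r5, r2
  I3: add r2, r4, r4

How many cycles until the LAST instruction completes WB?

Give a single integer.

Answer: 10

Derivation:
I0 ld r4 <- r5: IF@1 ID@2 stall=0 (-) EX@3 MEM@4 WB@5
I1 mul r5 <- r5,r2: IF@2 ID@3 stall=0 (-) EX@4 MEM@5 WB@6
I2 mul r5 <- r5,r2: IF@3 ID@4 stall=2 (RAW on I1.r5 (WB@6)) EX@7 MEM@8 WB@9
I3 add r2 <- r4,r4: IF@4 ID@7 stall=0 (-) EX@8 MEM@9 WB@10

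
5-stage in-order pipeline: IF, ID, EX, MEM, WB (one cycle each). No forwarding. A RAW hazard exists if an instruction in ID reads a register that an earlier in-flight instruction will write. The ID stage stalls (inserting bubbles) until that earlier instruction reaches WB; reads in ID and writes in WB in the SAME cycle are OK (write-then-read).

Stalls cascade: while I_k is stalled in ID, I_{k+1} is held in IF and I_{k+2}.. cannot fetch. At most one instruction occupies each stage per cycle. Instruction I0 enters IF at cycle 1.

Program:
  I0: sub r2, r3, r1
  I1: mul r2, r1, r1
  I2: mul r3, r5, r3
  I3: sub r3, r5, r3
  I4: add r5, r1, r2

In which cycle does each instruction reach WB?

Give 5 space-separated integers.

I0 sub r2 <- r3,r1: IF@1 ID@2 stall=0 (-) EX@3 MEM@4 WB@5
I1 mul r2 <- r1,r1: IF@2 ID@3 stall=0 (-) EX@4 MEM@5 WB@6
I2 mul r3 <- r5,r3: IF@3 ID@4 stall=0 (-) EX@5 MEM@6 WB@7
I3 sub r3 <- r5,r3: IF@4 ID@5 stall=2 (RAW on I2.r3 (WB@7)) EX@8 MEM@9 WB@10
I4 add r5 <- r1,r2: IF@5 ID@8 stall=0 (-) EX@9 MEM@10 WB@11

Answer: 5 6 7 10 11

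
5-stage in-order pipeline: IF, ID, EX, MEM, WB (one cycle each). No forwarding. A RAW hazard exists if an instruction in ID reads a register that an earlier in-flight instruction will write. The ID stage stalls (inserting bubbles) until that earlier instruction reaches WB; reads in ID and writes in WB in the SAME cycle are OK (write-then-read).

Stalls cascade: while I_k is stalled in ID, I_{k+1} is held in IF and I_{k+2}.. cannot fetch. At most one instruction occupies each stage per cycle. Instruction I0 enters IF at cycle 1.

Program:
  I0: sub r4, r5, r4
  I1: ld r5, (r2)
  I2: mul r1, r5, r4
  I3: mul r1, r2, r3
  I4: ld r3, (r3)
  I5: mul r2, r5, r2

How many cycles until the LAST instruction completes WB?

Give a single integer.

I0 sub r4 <- r5,r4: IF@1 ID@2 stall=0 (-) EX@3 MEM@4 WB@5
I1 ld r5 <- r2: IF@2 ID@3 stall=0 (-) EX@4 MEM@5 WB@6
I2 mul r1 <- r5,r4: IF@3 ID@4 stall=2 (RAW on I1.r5 (WB@6)) EX@7 MEM@8 WB@9
I3 mul r1 <- r2,r3: IF@4 ID@7 stall=0 (-) EX@8 MEM@9 WB@10
I4 ld r3 <- r3: IF@7 ID@8 stall=0 (-) EX@9 MEM@10 WB@11
I5 mul r2 <- r5,r2: IF@8 ID@9 stall=0 (-) EX@10 MEM@11 WB@12

Answer: 12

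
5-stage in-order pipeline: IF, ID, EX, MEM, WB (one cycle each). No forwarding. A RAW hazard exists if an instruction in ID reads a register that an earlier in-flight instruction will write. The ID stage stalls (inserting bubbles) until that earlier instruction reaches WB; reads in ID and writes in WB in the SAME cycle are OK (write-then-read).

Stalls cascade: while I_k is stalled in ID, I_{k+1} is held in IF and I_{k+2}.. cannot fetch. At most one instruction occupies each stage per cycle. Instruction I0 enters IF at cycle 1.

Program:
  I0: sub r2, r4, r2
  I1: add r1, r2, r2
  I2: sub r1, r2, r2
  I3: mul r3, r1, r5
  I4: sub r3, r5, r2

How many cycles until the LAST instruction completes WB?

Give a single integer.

I0 sub r2 <- r4,r2: IF@1 ID@2 stall=0 (-) EX@3 MEM@4 WB@5
I1 add r1 <- r2,r2: IF@2 ID@3 stall=2 (RAW on I0.r2 (WB@5)) EX@6 MEM@7 WB@8
I2 sub r1 <- r2,r2: IF@3 ID@6 stall=0 (-) EX@7 MEM@8 WB@9
I3 mul r3 <- r1,r5: IF@6 ID@7 stall=2 (RAW on I2.r1 (WB@9)) EX@10 MEM@11 WB@12
I4 sub r3 <- r5,r2: IF@7 ID@10 stall=0 (-) EX@11 MEM@12 WB@13

Answer: 13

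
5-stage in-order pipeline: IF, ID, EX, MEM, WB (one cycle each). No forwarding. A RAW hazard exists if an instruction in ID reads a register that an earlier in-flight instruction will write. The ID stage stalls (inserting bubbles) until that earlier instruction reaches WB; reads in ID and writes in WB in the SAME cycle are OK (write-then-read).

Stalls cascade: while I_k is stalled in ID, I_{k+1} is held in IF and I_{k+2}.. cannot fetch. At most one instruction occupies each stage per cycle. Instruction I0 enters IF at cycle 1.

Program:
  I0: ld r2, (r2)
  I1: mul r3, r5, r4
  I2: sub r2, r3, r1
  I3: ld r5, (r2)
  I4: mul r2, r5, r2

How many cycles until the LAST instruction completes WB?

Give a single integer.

I0 ld r2 <- r2: IF@1 ID@2 stall=0 (-) EX@3 MEM@4 WB@5
I1 mul r3 <- r5,r4: IF@2 ID@3 stall=0 (-) EX@4 MEM@5 WB@6
I2 sub r2 <- r3,r1: IF@3 ID@4 stall=2 (RAW on I1.r3 (WB@6)) EX@7 MEM@8 WB@9
I3 ld r5 <- r2: IF@4 ID@7 stall=2 (RAW on I2.r2 (WB@9)) EX@10 MEM@11 WB@12
I4 mul r2 <- r5,r2: IF@7 ID@10 stall=2 (RAW on I3.r5 (WB@12)) EX@13 MEM@14 WB@15

Answer: 15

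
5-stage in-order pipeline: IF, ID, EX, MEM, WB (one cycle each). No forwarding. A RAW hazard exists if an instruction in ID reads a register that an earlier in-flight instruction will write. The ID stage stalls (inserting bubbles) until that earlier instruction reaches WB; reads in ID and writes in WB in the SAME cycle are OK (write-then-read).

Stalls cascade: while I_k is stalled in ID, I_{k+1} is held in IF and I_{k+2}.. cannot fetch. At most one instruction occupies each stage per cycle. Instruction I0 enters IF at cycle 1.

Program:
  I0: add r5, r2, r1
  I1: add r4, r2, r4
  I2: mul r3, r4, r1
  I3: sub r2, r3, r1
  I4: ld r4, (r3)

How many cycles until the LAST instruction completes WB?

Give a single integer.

Answer: 13

Derivation:
I0 add r5 <- r2,r1: IF@1 ID@2 stall=0 (-) EX@3 MEM@4 WB@5
I1 add r4 <- r2,r4: IF@2 ID@3 stall=0 (-) EX@4 MEM@5 WB@6
I2 mul r3 <- r4,r1: IF@3 ID@4 stall=2 (RAW on I1.r4 (WB@6)) EX@7 MEM@8 WB@9
I3 sub r2 <- r3,r1: IF@4 ID@7 stall=2 (RAW on I2.r3 (WB@9)) EX@10 MEM@11 WB@12
I4 ld r4 <- r3: IF@7 ID@10 stall=0 (-) EX@11 MEM@12 WB@13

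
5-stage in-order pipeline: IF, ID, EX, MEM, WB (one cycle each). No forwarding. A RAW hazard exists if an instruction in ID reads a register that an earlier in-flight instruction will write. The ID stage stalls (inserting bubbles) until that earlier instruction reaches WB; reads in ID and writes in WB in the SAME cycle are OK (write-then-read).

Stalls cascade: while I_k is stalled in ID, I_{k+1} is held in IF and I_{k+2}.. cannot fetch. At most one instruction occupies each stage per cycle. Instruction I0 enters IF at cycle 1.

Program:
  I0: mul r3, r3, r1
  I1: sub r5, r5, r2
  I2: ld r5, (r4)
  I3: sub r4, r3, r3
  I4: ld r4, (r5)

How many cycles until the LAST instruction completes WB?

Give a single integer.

Answer: 10

Derivation:
I0 mul r3 <- r3,r1: IF@1 ID@2 stall=0 (-) EX@3 MEM@4 WB@5
I1 sub r5 <- r5,r2: IF@2 ID@3 stall=0 (-) EX@4 MEM@5 WB@6
I2 ld r5 <- r4: IF@3 ID@4 stall=0 (-) EX@5 MEM@6 WB@7
I3 sub r4 <- r3,r3: IF@4 ID@5 stall=0 (-) EX@6 MEM@7 WB@8
I4 ld r4 <- r5: IF@5 ID@6 stall=1 (RAW on I2.r5 (WB@7)) EX@8 MEM@9 WB@10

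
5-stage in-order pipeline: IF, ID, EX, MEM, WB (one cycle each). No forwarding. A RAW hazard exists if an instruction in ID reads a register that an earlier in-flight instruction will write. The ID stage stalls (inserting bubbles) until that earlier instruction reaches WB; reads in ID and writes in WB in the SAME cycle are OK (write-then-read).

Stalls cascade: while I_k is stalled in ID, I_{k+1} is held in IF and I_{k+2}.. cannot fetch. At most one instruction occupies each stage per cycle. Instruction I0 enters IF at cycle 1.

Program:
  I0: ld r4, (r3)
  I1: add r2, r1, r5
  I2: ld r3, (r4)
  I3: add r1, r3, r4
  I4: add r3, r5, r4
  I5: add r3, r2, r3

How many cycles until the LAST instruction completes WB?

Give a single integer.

Answer: 15

Derivation:
I0 ld r4 <- r3: IF@1 ID@2 stall=0 (-) EX@3 MEM@4 WB@5
I1 add r2 <- r1,r5: IF@2 ID@3 stall=0 (-) EX@4 MEM@5 WB@6
I2 ld r3 <- r4: IF@3 ID@4 stall=1 (RAW on I0.r4 (WB@5)) EX@6 MEM@7 WB@8
I3 add r1 <- r3,r4: IF@4 ID@6 stall=2 (RAW on I2.r3 (WB@8)) EX@9 MEM@10 WB@11
I4 add r3 <- r5,r4: IF@6 ID@9 stall=0 (-) EX@10 MEM@11 WB@12
I5 add r3 <- r2,r3: IF@9 ID@10 stall=2 (RAW on I4.r3 (WB@12)) EX@13 MEM@14 WB@15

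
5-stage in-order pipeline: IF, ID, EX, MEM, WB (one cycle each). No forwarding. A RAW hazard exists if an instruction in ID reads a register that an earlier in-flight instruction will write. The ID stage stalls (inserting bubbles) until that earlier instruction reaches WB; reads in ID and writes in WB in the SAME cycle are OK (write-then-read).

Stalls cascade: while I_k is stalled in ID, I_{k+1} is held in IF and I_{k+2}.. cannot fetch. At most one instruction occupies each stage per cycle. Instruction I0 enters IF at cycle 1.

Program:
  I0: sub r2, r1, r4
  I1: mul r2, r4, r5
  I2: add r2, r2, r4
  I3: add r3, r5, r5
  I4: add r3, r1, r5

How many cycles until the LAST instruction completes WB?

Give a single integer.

I0 sub r2 <- r1,r4: IF@1 ID@2 stall=0 (-) EX@3 MEM@4 WB@5
I1 mul r2 <- r4,r5: IF@2 ID@3 stall=0 (-) EX@4 MEM@5 WB@6
I2 add r2 <- r2,r4: IF@3 ID@4 stall=2 (RAW on I1.r2 (WB@6)) EX@7 MEM@8 WB@9
I3 add r3 <- r5,r5: IF@4 ID@7 stall=0 (-) EX@8 MEM@9 WB@10
I4 add r3 <- r1,r5: IF@7 ID@8 stall=0 (-) EX@9 MEM@10 WB@11

Answer: 11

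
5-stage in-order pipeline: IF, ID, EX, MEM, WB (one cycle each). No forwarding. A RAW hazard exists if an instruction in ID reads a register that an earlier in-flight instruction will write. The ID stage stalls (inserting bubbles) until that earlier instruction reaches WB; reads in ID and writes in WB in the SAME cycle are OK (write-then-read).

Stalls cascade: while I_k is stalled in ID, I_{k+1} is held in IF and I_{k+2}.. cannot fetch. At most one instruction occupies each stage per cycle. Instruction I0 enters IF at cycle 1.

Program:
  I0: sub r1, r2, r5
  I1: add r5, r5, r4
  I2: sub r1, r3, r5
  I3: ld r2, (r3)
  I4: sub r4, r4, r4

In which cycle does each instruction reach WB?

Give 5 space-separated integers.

I0 sub r1 <- r2,r5: IF@1 ID@2 stall=0 (-) EX@3 MEM@4 WB@5
I1 add r5 <- r5,r4: IF@2 ID@3 stall=0 (-) EX@4 MEM@5 WB@6
I2 sub r1 <- r3,r5: IF@3 ID@4 stall=2 (RAW on I1.r5 (WB@6)) EX@7 MEM@8 WB@9
I3 ld r2 <- r3: IF@4 ID@7 stall=0 (-) EX@8 MEM@9 WB@10
I4 sub r4 <- r4,r4: IF@7 ID@8 stall=0 (-) EX@9 MEM@10 WB@11

Answer: 5 6 9 10 11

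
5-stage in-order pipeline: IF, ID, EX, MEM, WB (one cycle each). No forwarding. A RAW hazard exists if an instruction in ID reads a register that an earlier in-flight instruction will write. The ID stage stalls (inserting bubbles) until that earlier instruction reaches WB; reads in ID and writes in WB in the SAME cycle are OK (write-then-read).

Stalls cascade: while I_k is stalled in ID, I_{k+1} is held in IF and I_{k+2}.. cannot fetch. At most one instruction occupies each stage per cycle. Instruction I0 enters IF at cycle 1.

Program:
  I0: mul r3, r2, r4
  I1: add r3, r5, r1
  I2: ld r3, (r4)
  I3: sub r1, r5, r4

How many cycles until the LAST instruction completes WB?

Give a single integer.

Answer: 8

Derivation:
I0 mul r3 <- r2,r4: IF@1 ID@2 stall=0 (-) EX@3 MEM@4 WB@5
I1 add r3 <- r5,r1: IF@2 ID@3 stall=0 (-) EX@4 MEM@5 WB@6
I2 ld r3 <- r4: IF@3 ID@4 stall=0 (-) EX@5 MEM@6 WB@7
I3 sub r1 <- r5,r4: IF@4 ID@5 stall=0 (-) EX@6 MEM@7 WB@8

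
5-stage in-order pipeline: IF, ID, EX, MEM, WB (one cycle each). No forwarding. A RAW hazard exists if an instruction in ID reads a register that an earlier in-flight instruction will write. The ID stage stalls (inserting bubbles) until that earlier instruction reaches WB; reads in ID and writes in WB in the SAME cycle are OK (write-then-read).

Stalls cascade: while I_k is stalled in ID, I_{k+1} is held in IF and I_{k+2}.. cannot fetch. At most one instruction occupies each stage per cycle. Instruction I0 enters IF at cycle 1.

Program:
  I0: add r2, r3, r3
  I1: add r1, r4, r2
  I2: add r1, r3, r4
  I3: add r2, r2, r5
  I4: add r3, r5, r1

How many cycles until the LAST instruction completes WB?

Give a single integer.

Answer: 12

Derivation:
I0 add r2 <- r3,r3: IF@1 ID@2 stall=0 (-) EX@3 MEM@4 WB@5
I1 add r1 <- r4,r2: IF@2 ID@3 stall=2 (RAW on I0.r2 (WB@5)) EX@6 MEM@7 WB@8
I2 add r1 <- r3,r4: IF@3 ID@6 stall=0 (-) EX@7 MEM@8 WB@9
I3 add r2 <- r2,r5: IF@6 ID@7 stall=0 (-) EX@8 MEM@9 WB@10
I4 add r3 <- r5,r1: IF@7 ID@8 stall=1 (RAW on I2.r1 (WB@9)) EX@10 MEM@11 WB@12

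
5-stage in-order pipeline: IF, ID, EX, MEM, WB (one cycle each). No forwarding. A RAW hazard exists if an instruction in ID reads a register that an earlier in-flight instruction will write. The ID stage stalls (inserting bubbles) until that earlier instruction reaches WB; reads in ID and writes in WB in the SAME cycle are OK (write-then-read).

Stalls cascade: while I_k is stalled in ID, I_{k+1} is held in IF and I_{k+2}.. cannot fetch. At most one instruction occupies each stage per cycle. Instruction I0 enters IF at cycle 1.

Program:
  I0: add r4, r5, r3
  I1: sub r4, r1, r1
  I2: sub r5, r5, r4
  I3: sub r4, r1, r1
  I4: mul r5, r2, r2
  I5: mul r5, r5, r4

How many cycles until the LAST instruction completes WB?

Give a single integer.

I0 add r4 <- r5,r3: IF@1 ID@2 stall=0 (-) EX@3 MEM@4 WB@5
I1 sub r4 <- r1,r1: IF@2 ID@3 stall=0 (-) EX@4 MEM@5 WB@6
I2 sub r5 <- r5,r4: IF@3 ID@4 stall=2 (RAW on I1.r4 (WB@6)) EX@7 MEM@8 WB@9
I3 sub r4 <- r1,r1: IF@4 ID@7 stall=0 (-) EX@8 MEM@9 WB@10
I4 mul r5 <- r2,r2: IF@7 ID@8 stall=0 (-) EX@9 MEM@10 WB@11
I5 mul r5 <- r5,r4: IF@8 ID@9 stall=2 (RAW on I4.r5 (WB@11)) EX@12 MEM@13 WB@14

Answer: 14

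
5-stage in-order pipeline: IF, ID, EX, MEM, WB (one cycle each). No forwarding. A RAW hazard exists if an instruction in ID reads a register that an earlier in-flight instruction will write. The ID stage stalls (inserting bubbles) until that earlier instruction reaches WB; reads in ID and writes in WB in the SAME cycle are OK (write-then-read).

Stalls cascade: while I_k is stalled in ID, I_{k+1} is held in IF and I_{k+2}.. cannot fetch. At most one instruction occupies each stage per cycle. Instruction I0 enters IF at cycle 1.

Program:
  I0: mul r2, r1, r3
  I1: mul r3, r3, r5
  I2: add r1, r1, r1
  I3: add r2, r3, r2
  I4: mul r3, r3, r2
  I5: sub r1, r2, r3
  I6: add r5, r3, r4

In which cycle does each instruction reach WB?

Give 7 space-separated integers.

I0 mul r2 <- r1,r3: IF@1 ID@2 stall=0 (-) EX@3 MEM@4 WB@5
I1 mul r3 <- r3,r5: IF@2 ID@3 stall=0 (-) EX@4 MEM@5 WB@6
I2 add r1 <- r1,r1: IF@3 ID@4 stall=0 (-) EX@5 MEM@6 WB@7
I3 add r2 <- r3,r2: IF@4 ID@5 stall=1 (RAW on I1.r3 (WB@6)) EX@7 MEM@8 WB@9
I4 mul r3 <- r3,r2: IF@5 ID@7 stall=2 (RAW on I3.r2 (WB@9)) EX@10 MEM@11 WB@12
I5 sub r1 <- r2,r3: IF@7 ID@10 stall=2 (RAW on I4.r3 (WB@12)) EX@13 MEM@14 WB@15
I6 add r5 <- r3,r4: IF@10 ID@13 stall=0 (-) EX@14 MEM@15 WB@16

Answer: 5 6 7 9 12 15 16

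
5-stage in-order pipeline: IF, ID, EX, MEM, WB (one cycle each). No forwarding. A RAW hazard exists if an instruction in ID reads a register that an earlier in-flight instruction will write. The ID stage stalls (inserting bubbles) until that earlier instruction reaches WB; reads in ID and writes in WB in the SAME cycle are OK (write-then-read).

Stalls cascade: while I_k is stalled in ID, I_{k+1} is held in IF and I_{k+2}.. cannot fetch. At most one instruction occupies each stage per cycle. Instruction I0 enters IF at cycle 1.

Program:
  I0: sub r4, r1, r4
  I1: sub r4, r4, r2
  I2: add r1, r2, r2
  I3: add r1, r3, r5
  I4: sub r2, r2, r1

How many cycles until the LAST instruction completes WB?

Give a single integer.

I0 sub r4 <- r1,r4: IF@1 ID@2 stall=0 (-) EX@3 MEM@4 WB@5
I1 sub r4 <- r4,r2: IF@2 ID@3 stall=2 (RAW on I0.r4 (WB@5)) EX@6 MEM@7 WB@8
I2 add r1 <- r2,r2: IF@3 ID@6 stall=0 (-) EX@7 MEM@8 WB@9
I3 add r1 <- r3,r5: IF@6 ID@7 stall=0 (-) EX@8 MEM@9 WB@10
I4 sub r2 <- r2,r1: IF@7 ID@8 stall=2 (RAW on I3.r1 (WB@10)) EX@11 MEM@12 WB@13

Answer: 13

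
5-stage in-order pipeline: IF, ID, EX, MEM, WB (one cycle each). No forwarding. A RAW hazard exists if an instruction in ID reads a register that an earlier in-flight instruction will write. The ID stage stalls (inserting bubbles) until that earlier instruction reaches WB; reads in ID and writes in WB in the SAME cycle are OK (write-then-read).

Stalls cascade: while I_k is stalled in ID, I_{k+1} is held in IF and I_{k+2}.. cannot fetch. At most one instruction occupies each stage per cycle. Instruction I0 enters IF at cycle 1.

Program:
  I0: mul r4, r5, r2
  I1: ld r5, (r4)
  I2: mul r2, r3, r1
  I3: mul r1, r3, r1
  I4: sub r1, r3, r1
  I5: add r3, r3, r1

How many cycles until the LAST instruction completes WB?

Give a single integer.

Answer: 16

Derivation:
I0 mul r4 <- r5,r2: IF@1 ID@2 stall=0 (-) EX@3 MEM@4 WB@5
I1 ld r5 <- r4: IF@2 ID@3 stall=2 (RAW on I0.r4 (WB@5)) EX@6 MEM@7 WB@8
I2 mul r2 <- r3,r1: IF@3 ID@6 stall=0 (-) EX@7 MEM@8 WB@9
I3 mul r1 <- r3,r1: IF@6 ID@7 stall=0 (-) EX@8 MEM@9 WB@10
I4 sub r1 <- r3,r1: IF@7 ID@8 stall=2 (RAW on I3.r1 (WB@10)) EX@11 MEM@12 WB@13
I5 add r3 <- r3,r1: IF@8 ID@11 stall=2 (RAW on I4.r1 (WB@13)) EX@14 MEM@15 WB@16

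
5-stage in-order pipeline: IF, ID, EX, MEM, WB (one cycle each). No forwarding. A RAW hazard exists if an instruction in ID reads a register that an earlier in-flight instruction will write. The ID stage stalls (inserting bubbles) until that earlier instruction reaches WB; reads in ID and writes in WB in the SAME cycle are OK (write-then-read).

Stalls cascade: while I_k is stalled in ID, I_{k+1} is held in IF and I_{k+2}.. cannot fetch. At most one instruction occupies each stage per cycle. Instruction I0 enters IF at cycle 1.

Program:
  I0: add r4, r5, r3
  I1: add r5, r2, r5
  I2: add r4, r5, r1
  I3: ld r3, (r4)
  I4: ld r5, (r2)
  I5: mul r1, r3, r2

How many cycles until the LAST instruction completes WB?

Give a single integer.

I0 add r4 <- r5,r3: IF@1 ID@2 stall=0 (-) EX@3 MEM@4 WB@5
I1 add r5 <- r2,r5: IF@2 ID@3 stall=0 (-) EX@4 MEM@5 WB@6
I2 add r4 <- r5,r1: IF@3 ID@4 stall=2 (RAW on I1.r5 (WB@6)) EX@7 MEM@8 WB@9
I3 ld r3 <- r4: IF@4 ID@7 stall=2 (RAW on I2.r4 (WB@9)) EX@10 MEM@11 WB@12
I4 ld r5 <- r2: IF@7 ID@10 stall=0 (-) EX@11 MEM@12 WB@13
I5 mul r1 <- r3,r2: IF@10 ID@11 stall=1 (RAW on I3.r3 (WB@12)) EX@13 MEM@14 WB@15

Answer: 15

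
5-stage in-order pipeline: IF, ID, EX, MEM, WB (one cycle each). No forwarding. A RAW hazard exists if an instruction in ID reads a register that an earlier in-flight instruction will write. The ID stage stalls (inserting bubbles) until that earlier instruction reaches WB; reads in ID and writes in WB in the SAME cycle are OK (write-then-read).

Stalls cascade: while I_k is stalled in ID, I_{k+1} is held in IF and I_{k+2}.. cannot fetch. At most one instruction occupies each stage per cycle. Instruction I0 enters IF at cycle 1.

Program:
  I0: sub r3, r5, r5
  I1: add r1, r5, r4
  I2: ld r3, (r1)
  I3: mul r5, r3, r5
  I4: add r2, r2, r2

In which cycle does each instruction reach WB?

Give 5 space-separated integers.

Answer: 5 6 9 12 13

Derivation:
I0 sub r3 <- r5,r5: IF@1 ID@2 stall=0 (-) EX@3 MEM@4 WB@5
I1 add r1 <- r5,r4: IF@2 ID@3 stall=0 (-) EX@4 MEM@5 WB@6
I2 ld r3 <- r1: IF@3 ID@4 stall=2 (RAW on I1.r1 (WB@6)) EX@7 MEM@8 WB@9
I3 mul r5 <- r3,r5: IF@4 ID@7 stall=2 (RAW on I2.r3 (WB@9)) EX@10 MEM@11 WB@12
I4 add r2 <- r2,r2: IF@7 ID@10 stall=0 (-) EX@11 MEM@12 WB@13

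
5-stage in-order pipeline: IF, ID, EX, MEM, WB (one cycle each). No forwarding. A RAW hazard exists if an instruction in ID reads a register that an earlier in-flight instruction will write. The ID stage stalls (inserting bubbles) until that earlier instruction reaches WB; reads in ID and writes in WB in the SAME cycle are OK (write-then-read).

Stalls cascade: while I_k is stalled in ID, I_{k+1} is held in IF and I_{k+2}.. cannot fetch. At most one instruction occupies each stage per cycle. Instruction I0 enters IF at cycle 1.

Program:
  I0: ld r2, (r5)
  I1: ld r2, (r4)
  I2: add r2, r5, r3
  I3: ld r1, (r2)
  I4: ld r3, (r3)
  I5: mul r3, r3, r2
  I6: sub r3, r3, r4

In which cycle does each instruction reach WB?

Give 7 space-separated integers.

I0 ld r2 <- r5: IF@1 ID@2 stall=0 (-) EX@3 MEM@4 WB@5
I1 ld r2 <- r4: IF@2 ID@3 stall=0 (-) EX@4 MEM@5 WB@6
I2 add r2 <- r5,r3: IF@3 ID@4 stall=0 (-) EX@5 MEM@6 WB@7
I3 ld r1 <- r2: IF@4 ID@5 stall=2 (RAW on I2.r2 (WB@7)) EX@8 MEM@9 WB@10
I4 ld r3 <- r3: IF@5 ID@8 stall=0 (-) EX@9 MEM@10 WB@11
I5 mul r3 <- r3,r2: IF@8 ID@9 stall=2 (RAW on I4.r3 (WB@11)) EX@12 MEM@13 WB@14
I6 sub r3 <- r3,r4: IF@9 ID@12 stall=2 (RAW on I5.r3 (WB@14)) EX@15 MEM@16 WB@17

Answer: 5 6 7 10 11 14 17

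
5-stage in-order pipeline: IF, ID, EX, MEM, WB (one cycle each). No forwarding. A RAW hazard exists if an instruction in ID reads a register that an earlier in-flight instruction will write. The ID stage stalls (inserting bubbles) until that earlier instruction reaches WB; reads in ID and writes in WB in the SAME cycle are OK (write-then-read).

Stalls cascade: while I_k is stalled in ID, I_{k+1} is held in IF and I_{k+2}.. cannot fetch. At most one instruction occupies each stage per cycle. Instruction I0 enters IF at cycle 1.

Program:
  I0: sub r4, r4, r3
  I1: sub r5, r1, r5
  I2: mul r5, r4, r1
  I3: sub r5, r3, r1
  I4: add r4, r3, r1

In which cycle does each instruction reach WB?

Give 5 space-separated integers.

Answer: 5 6 8 9 10

Derivation:
I0 sub r4 <- r4,r3: IF@1 ID@2 stall=0 (-) EX@3 MEM@4 WB@5
I1 sub r5 <- r1,r5: IF@2 ID@3 stall=0 (-) EX@4 MEM@5 WB@6
I2 mul r5 <- r4,r1: IF@3 ID@4 stall=1 (RAW on I0.r4 (WB@5)) EX@6 MEM@7 WB@8
I3 sub r5 <- r3,r1: IF@4 ID@6 stall=0 (-) EX@7 MEM@8 WB@9
I4 add r4 <- r3,r1: IF@6 ID@7 stall=0 (-) EX@8 MEM@9 WB@10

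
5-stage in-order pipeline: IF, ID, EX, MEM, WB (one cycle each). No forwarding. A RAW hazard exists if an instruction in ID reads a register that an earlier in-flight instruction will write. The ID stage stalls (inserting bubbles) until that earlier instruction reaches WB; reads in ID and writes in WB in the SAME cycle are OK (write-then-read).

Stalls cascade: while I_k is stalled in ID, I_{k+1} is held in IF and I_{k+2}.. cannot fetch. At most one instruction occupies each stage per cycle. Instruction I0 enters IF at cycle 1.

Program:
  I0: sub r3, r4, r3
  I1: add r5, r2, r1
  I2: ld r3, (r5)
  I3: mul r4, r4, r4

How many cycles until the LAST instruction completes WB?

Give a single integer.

I0 sub r3 <- r4,r3: IF@1 ID@2 stall=0 (-) EX@3 MEM@4 WB@5
I1 add r5 <- r2,r1: IF@2 ID@3 stall=0 (-) EX@4 MEM@5 WB@6
I2 ld r3 <- r5: IF@3 ID@4 stall=2 (RAW on I1.r5 (WB@6)) EX@7 MEM@8 WB@9
I3 mul r4 <- r4,r4: IF@4 ID@7 stall=0 (-) EX@8 MEM@9 WB@10

Answer: 10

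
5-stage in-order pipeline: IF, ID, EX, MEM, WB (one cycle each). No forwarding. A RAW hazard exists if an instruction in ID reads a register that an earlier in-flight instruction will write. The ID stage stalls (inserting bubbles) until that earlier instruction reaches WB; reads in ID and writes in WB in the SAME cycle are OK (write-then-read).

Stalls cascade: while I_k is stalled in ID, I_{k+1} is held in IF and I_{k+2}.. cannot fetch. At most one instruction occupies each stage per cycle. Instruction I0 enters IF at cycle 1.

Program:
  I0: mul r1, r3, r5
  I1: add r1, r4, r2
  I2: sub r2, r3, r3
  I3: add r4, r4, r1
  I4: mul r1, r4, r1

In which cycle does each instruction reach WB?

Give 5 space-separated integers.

Answer: 5 6 7 9 12

Derivation:
I0 mul r1 <- r3,r5: IF@1 ID@2 stall=0 (-) EX@3 MEM@4 WB@5
I1 add r1 <- r4,r2: IF@2 ID@3 stall=0 (-) EX@4 MEM@5 WB@6
I2 sub r2 <- r3,r3: IF@3 ID@4 stall=0 (-) EX@5 MEM@6 WB@7
I3 add r4 <- r4,r1: IF@4 ID@5 stall=1 (RAW on I1.r1 (WB@6)) EX@7 MEM@8 WB@9
I4 mul r1 <- r4,r1: IF@5 ID@7 stall=2 (RAW on I3.r4 (WB@9)) EX@10 MEM@11 WB@12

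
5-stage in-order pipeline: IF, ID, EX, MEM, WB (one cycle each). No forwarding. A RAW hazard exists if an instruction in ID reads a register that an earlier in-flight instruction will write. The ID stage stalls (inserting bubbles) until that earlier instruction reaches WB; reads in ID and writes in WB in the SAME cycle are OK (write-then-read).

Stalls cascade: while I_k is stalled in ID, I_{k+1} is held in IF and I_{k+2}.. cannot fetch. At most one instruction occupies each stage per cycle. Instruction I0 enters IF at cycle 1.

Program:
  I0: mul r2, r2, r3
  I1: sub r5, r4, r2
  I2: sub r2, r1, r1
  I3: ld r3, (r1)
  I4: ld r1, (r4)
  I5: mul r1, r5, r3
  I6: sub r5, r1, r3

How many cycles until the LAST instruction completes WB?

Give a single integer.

I0 mul r2 <- r2,r3: IF@1 ID@2 stall=0 (-) EX@3 MEM@4 WB@5
I1 sub r5 <- r4,r2: IF@2 ID@3 stall=2 (RAW on I0.r2 (WB@5)) EX@6 MEM@7 WB@8
I2 sub r2 <- r1,r1: IF@3 ID@6 stall=0 (-) EX@7 MEM@8 WB@9
I3 ld r3 <- r1: IF@6 ID@7 stall=0 (-) EX@8 MEM@9 WB@10
I4 ld r1 <- r4: IF@7 ID@8 stall=0 (-) EX@9 MEM@10 WB@11
I5 mul r1 <- r5,r3: IF@8 ID@9 stall=1 (RAW on I3.r3 (WB@10)) EX@11 MEM@12 WB@13
I6 sub r5 <- r1,r3: IF@9 ID@11 stall=2 (RAW on I5.r1 (WB@13)) EX@14 MEM@15 WB@16

Answer: 16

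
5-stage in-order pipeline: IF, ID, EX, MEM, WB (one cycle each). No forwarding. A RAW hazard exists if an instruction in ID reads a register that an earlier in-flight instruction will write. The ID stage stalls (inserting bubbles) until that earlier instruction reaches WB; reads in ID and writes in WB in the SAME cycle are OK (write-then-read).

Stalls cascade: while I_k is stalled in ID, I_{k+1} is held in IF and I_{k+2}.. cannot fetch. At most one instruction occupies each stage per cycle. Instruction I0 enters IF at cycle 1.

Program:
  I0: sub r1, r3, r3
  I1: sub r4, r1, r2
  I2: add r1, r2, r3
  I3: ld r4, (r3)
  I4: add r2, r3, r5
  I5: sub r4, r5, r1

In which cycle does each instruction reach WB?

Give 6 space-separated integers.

Answer: 5 8 9 10 11 12

Derivation:
I0 sub r1 <- r3,r3: IF@1 ID@2 stall=0 (-) EX@3 MEM@4 WB@5
I1 sub r4 <- r1,r2: IF@2 ID@3 stall=2 (RAW on I0.r1 (WB@5)) EX@6 MEM@7 WB@8
I2 add r1 <- r2,r3: IF@3 ID@6 stall=0 (-) EX@7 MEM@8 WB@9
I3 ld r4 <- r3: IF@6 ID@7 stall=0 (-) EX@8 MEM@9 WB@10
I4 add r2 <- r3,r5: IF@7 ID@8 stall=0 (-) EX@9 MEM@10 WB@11
I5 sub r4 <- r5,r1: IF@8 ID@9 stall=0 (-) EX@10 MEM@11 WB@12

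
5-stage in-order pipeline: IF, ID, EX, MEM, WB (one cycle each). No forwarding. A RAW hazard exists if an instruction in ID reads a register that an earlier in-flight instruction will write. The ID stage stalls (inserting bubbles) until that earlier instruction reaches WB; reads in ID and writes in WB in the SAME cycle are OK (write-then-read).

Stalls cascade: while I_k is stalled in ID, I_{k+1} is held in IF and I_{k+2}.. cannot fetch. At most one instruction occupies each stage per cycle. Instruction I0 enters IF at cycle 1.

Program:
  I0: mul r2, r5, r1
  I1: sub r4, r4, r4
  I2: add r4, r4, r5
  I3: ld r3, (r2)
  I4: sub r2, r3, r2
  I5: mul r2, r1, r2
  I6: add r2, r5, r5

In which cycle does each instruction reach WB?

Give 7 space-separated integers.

I0 mul r2 <- r5,r1: IF@1 ID@2 stall=0 (-) EX@3 MEM@4 WB@5
I1 sub r4 <- r4,r4: IF@2 ID@3 stall=0 (-) EX@4 MEM@5 WB@6
I2 add r4 <- r4,r5: IF@3 ID@4 stall=2 (RAW on I1.r4 (WB@6)) EX@7 MEM@8 WB@9
I3 ld r3 <- r2: IF@4 ID@7 stall=0 (-) EX@8 MEM@9 WB@10
I4 sub r2 <- r3,r2: IF@7 ID@8 stall=2 (RAW on I3.r3 (WB@10)) EX@11 MEM@12 WB@13
I5 mul r2 <- r1,r2: IF@8 ID@11 stall=2 (RAW on I4.r2 (WB@13)) EX@14 MEM@15 WB@16
I6 add r2 <- r5,r5: IF@11 ID@14 stall=0 (-) EX@15 MEM@16 WB@17

Answer: 5 6 9 10 13 16 17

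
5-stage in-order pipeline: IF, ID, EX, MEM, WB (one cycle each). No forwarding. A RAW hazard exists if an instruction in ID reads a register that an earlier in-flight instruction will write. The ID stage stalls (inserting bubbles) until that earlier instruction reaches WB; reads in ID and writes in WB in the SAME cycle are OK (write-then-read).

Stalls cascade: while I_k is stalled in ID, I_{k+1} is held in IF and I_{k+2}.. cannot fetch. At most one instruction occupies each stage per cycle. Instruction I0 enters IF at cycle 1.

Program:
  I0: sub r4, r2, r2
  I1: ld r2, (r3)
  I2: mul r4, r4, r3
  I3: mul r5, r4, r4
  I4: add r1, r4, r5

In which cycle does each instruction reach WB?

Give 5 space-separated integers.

Answer: 5 6 8 11 14

Derivation:
I0 sub r4 <- r2,r2: IF@1 ID@2 stall=0 (-) EX@3 MEM@4 WB@5
I1 ld r2 <- r3: IF@2 ID@3 stall=0 (-) EX@4 MEM@5 WB@6
I2 mul r4 <- r4,r3: IF@3 ID@4 stall=1 (RAW on I0.r4 (WB@5)) EX@6 MEM@7 WB@8
I3 mul r5 <- r4,r4: IF@4 ID@6 stall=2 (RAW on I2.r4 (WB@8)) EX@9 MEM@10 WB@11
I4 add r1 <- r4,r5: IF@6 ID@9 stall=2 (RAW on I3.r5 (WB@11)) EX@12 MEM@13 WB@14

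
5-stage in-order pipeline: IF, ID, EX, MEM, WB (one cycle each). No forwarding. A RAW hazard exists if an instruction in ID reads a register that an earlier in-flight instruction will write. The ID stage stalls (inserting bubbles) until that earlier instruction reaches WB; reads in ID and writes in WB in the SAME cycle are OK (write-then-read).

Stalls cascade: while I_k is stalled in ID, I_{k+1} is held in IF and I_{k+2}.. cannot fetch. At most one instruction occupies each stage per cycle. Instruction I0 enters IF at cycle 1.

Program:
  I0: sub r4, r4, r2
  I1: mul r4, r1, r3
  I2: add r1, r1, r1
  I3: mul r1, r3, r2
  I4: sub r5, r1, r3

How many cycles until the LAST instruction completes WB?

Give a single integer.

I0 sub r4 <- r4,r2: IF@1 ID@2 stall=0 (-) EX@3 MEM@4 WB@5
I1 mul r4 <- r1,r3: IF@2 ID@3 stall=0 (-) EX@4 MEM@5 WB@6
I2 add r1 <- r1,r1: IF@3 ID@4 stall=0 (-) EX@5 MEM@6 WB@7
I3 mul r1 <- r3,r2: IF@4 ID@5 stall=0 (-) EX@6 MEM@7 WB@8
I4 sub r5 <- r1,r3: IF@5 ID@6 stall=2 (RAW on I3.r1 (WB@8)) EX@9 MEM@10 WB@11

Answer: 11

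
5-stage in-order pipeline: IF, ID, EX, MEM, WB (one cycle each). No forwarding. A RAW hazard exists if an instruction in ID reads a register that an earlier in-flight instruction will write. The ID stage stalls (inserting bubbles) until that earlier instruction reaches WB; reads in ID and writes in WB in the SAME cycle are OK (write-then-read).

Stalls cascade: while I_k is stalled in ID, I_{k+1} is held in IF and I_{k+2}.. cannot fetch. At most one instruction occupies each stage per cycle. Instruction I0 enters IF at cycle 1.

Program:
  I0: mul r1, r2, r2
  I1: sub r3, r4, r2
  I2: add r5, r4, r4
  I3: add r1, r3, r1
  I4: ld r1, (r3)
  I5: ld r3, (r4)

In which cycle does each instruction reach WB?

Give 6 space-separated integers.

I0 mul r1 <- r2,r2: IF@1 ID@2 stall=0 (-) EX@3 MEM@4 WB@5
I1 sub r3 <- r4,r2: IF@2 ID@3 stall=0 (-) EX@4 MEM@5 WB@6
I2 add r5 <- r4,r4: IF@3 ID@4 stall=0 (-) EX@5 MEM@6 WB@7
I3 add r1 <- r3,r1: IF@4 ID@5 stall=1 (RAW on I1.r3 (WB@6)) EX@7 MEM@8 WB@9
I4 ld r1 <- r3: IF@5 ID@7 stall=0 (-) EX@8 MEM@9 WB@10
I5 ld r3 <- r4: IF@7 ID@8 stall=0 (-) EX@9 MEM@10 WB@11

Answer: 5 6 7 9 10 11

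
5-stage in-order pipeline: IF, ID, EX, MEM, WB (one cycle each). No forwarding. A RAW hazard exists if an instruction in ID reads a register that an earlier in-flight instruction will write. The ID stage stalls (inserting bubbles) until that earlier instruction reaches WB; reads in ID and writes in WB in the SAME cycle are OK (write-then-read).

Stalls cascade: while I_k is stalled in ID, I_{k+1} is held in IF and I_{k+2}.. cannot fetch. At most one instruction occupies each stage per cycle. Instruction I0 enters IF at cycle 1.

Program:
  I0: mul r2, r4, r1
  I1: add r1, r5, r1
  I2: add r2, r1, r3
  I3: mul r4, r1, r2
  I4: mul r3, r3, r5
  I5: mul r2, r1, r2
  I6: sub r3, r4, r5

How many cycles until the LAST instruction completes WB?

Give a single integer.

I0 mul r2 <- r4,r1: IF@1 ID@2 stall=0 (-) EX@3 MEM@4 WB@5
I1 add r1 <- r5,r1: IF@2 ID@3 stall=0 (-) EX@4 MEM@5 WB@6
I2 add r2 <- r1,r3: IF@3 ID@4 stall=2 (RAW on I1.r1 (WB@6)) EX@7 MEM@8 WB@9
I3 mul r4 <- r1,r2: IF@4 ID@7 stall=2 (RAW on I2.r2 (WB@9)) EX@10 MEM@11 WB@12
I4 mul r3 <- r3,r5: IF@7 ID@10 stall=0 (-) EX@11 MEM@12 WB@13
I5 mul r2 <- r1,r2: IF@10 ID@11 stall=0 (-) EX@12 MEM@13 WB@14
I6 sub r3 <- r4,r5: IF@11 ID@12 stall=0 (-) EX@13 MEM@14 WB@15

Answer: 15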